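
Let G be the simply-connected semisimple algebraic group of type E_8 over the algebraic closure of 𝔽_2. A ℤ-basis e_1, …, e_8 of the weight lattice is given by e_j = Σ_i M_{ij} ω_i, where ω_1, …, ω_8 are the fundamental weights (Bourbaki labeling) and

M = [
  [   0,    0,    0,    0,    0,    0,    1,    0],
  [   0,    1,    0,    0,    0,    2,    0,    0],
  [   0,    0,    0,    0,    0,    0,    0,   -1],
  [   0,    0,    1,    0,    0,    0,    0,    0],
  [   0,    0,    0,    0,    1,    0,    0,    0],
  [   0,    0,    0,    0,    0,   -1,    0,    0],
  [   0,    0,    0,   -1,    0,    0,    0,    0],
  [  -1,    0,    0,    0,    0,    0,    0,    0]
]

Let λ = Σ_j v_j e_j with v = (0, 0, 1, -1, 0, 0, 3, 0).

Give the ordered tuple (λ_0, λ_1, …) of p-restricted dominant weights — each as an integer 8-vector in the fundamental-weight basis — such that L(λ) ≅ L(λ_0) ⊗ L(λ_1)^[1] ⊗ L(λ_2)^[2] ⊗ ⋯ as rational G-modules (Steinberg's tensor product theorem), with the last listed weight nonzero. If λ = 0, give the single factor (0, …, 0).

In the fundamental-weight basis, λ has coordinates c = M·v (v = (0, 0, 1, -1, 0, 0, 3, 0)):
  c_1 = 0·0 + 0·0 + 0·1 + (0)·(-1) + 0·0 + 0·0 + 1·3 + 0·0 = 3
  c_2 = 0·0 + 1·0 + 0·1 + (0)·(-1) + 0·0 + 2·0 + 0·3 + 0·0 = 0
  c_3 = 0·0 + 0·0 + 0·1 + (0)·(-1) + 0·0 + 0·0 + 0·3 + (-1)·(0) = 0
  c_4 = 0·0 + 0·0 + 1·1 + (0)·(-1) + 0·0 + 0·0 + 0·3 + 0·0 = 1
  c_5 = 0·0 + 0·0 + 0·1 + (0)·(-1) + 1·0 + 0·0 + 0·3 + 0·0 = 0
  c_6 = 0·0 + 0·0 + 0·1 + (0)·(-1) + 0·0 + (-1)·(0) + 0·3 + 0·0 = 0
  c_7 = 0·0 + 0·0 + 0·1 + (-1)·(-1) + 0·0 + 0·0 + 0·3 + 0·0 = 1
  c_8 = (-1)·(0) + 0·0 + 0·1 + (0)·(-1) + 0·0 + 0·0 + 0·3 + 0·0 = 0
Writing each c_i in base p = 2:
  c_1 = 3 = 1·2^0 + 1·2^1
  c_2 = 0
  c_3 = 0
  c_4 = 1 = 1·2^0
  c_5 = 0
  c_6 = 0
  c_7 = 1 = 1·2^0
  c_8 = 0
Factor λ_0 = (1, 0, 0, 1, 0, 0, 1, 0)
Factor λ_1 = (1, 0, 0, 0, 0, 0, 0, 0)

((1, 0, 0, 1, 0, 0, 1, 0), (1, 0, 0, 0, 0, 0, 0, 0))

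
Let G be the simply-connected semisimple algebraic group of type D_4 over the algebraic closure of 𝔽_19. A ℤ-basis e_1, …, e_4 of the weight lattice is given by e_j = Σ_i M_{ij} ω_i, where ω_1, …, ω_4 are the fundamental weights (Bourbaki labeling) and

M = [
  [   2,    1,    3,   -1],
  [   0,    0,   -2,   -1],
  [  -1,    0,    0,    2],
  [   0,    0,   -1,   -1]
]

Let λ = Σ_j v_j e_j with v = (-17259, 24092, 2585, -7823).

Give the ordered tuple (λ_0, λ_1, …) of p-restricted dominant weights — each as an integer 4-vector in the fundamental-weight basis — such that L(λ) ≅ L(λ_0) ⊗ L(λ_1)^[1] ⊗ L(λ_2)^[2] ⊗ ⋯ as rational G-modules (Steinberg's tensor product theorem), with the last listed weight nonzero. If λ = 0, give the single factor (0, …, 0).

Converting to the ω-basis (c_i = row i of M dotted with v = (-17259, 24092, 2585, -7823)):
  c_1 = 2*-17259 + 1*24092 + 3*2585 + -1*-7823 = 5152
  c_2 = 0*-17259 + 0*24092 + -2*2585 + -1*-7823 = 2653
  c_3 = -1*-17259 + 0*24092 + 0*2585 + 2*-7823 = 1613
  c_4 = 0*-17259 + 0*24092 + -1*2585 + -1*-7823 = 5238
Base-19 expansion of each c_i:
  c_1 = 5152 = 3·19^0 + 5·19^1 + 14·19^2
  c_2 = 2653 = 12·19^0 + 6·19^1 + 7·19^2
  c_3 = 1613 = 17·19^0 + 8·19^1 + 4·19^2
  c_4 = 5238 = 13·19^0 + 9·19^1 + 14·19^2
p-restricted factor λ_0 = (3, 12, 17, 13)
p-restricted factor λ_1 = (5, 6, 8, 9)
p-restricted factor λ_2 = (14, 7, 4, 14)

((3, 12, 17, 13), (5, 6, 8, 9), (14, 7, 4, 14))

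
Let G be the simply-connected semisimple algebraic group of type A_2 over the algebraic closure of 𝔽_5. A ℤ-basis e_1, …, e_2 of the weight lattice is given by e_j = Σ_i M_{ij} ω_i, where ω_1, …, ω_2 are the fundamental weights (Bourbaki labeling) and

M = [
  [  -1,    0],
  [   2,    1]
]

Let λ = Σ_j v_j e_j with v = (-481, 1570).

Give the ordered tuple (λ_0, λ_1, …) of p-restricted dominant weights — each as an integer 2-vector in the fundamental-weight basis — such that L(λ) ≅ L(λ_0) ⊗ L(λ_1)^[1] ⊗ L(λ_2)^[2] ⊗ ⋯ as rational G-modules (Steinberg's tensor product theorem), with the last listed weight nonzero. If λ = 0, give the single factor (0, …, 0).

((1, 3), (1, 1), (4, 4), (3, 4))

Change of basis e → ω: c = M·v where v = (-481, 1570):
  c_1 = (-1)·(-481) + 0·1570 = 481
  c_2 = (2)·(-481) + 1·1570 = 608
p = 5; digits c_i = Σ_j d_{ij}·5^j, 0 ≤ d_{ij} < 5:
  c_1 = 481 = 1·5^0 + 1·5^1 + 4·5^2 + 3·5^3
  c_2 = 608 = 3·5^0 + 1·5^1 + 4·5^2 + 4·5^3
Factor λ_0 = (1, 3)
Factor λ_1 = (1, 1)
Factor λ_2 = (4, 4)
Factor λ_3 = (3, 4)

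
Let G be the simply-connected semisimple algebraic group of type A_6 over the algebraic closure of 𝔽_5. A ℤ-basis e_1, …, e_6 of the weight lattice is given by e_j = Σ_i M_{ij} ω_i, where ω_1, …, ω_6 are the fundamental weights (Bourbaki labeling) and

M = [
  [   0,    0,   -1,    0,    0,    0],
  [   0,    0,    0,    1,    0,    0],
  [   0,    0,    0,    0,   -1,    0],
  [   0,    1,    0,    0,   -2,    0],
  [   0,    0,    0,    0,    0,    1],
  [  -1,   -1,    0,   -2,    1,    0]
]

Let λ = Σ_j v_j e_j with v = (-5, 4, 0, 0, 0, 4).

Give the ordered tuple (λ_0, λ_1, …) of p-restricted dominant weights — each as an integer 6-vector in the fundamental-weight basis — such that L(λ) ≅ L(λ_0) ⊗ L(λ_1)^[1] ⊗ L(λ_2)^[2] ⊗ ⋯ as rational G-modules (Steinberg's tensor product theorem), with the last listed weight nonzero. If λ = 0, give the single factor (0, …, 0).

Compute c_i = Σ_j M_{ij} v_j with v = (-5, 4, 0, 0, 0, 4):
  c_1 = (0)·(-5) + 0·4 + (-1)·(0) + 0·0 + 0·0 + 0·4 = 0
  c_2 = (0)·(-5) + 0·4 + 0·0 + 1·0 + 0·0 + 0·4 = 0
  c_3 = (0)·(-5) + 0·4 + 0·0 + 0·0 + (-1)·(0) + 0·4 = 0
  c_4 = (0)·(-5) + 1·4 + 0·0 + 0·0 + (-2)·(0) + 0·4 = 4
  c_5 = (0)·(-5) + 0·4 + 0·0 + 0·0 + 0·0 + 1·4 = 4
  c_6 = (-1)·(-5) + (-1)·(4) + 0·0 + (-2)·(0) + 1·0 + 0·4 = 1
Writing each c_i in base p = 5:
  c_1 = 0
  c_2 = 0
  c_3 = 0
  c_4 = 4 = 4·5^0
  c_5 = 4 = 4·5^0
  c_6 = 1 = 1·5^0
p-restricted factor λ_0 = (0, 0, 0, 4, 4, 1)

((0, 0, 0, 4, 4, 1),)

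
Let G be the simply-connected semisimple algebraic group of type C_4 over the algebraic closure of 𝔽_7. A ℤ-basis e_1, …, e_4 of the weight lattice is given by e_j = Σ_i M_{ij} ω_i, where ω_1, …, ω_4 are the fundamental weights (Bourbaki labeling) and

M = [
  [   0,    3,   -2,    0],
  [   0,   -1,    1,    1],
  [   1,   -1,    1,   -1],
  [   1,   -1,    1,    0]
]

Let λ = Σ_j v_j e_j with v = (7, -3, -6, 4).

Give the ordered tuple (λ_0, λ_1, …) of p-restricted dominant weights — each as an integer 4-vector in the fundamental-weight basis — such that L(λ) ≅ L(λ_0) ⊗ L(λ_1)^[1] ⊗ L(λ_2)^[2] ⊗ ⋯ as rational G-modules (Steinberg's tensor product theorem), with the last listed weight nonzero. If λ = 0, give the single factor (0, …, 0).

((3, 1, 0, 4),)

Converting to the ω-basis (c_i = row i of M dotted with v = (7, -3, -6, 4)):
  c_1 = (0)·(7) + (3)·(-3) + (-2)·(-6) + (0)·(4) = 3
  c_2 = (0)·(7) + (-1)·(-3) + (1)·(-6) + (1)·(4) = 1
  c_3 = (1)·(7) + (-1)·(-3) + (1)·(-6) + (-1)·(4) = 0
  c_4 = (1)·(7) + (-1)·(-3) + (1)·(-6) + (0)·(4) = 4
Writing each c_i in base p = 7:
  c_1 = 3 = 3·7^0
  c_2 = 1 = 1·7^0
  c_3 = 0
  c_4 = 4 = 4·7^0
p-restricted factor λ_0 = (3, 1, 0, 4)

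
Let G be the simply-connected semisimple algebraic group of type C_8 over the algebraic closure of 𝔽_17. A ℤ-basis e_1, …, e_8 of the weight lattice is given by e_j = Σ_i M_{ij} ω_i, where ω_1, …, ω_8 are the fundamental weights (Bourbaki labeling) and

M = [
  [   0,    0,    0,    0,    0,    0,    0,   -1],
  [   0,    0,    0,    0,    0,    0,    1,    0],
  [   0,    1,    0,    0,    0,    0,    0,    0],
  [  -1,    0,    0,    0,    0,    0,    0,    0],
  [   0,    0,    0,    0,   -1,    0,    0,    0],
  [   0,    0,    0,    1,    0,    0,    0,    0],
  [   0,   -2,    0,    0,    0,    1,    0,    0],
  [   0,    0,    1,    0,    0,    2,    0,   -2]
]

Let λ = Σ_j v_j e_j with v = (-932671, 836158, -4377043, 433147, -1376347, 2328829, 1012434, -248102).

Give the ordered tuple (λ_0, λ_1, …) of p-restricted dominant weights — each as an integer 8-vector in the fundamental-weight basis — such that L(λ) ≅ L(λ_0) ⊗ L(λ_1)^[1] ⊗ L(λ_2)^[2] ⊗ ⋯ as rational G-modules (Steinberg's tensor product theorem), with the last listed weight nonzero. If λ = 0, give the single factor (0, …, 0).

((4, 16, 13, 0, 10, 4, 7, 4), (8, 3, 4, 4, 7, 13, 11, 16), (8, 1, 3, 14, 2, 2, 10, 1), (16, 2, 0, 2, 8, 3, 14, 5), (2, 12, 10, 11, 16, 5, 7, 9))

Compute c_i = Σ_j M_{ij} v_j with v = (-932671, 836158, -4377043, 433147, -1376347, 2328829, 1012434, -248102):
  c_1 = 0*-932671 + 0*836158 + 0*-4377043 + 0*433147 + 0*-1376347 + 0*2328829 + 0*1012434 + -1*-248102 = 248102
  c_2 = 0*-932671 + 0*836158 + 0*-4377043 + 0*433147 + 0*-1376347 + 0*2328829 + 1*1012434 + 0*-248102 = 1012434
  c_3 = 0*-932671 + 1*836158 + 0*-4377043 + 0*433147 + 0*-1376347 + 0*2328829 + 0*1012434 + 0*-248102 = 836158
  c_4 = -1*-932671 + 0*836158 + 0*-4377043 + 0*433147 + 0*-1376347 + 0*2328829 + 0*1012434 + 0*-248102 = 932671
  c_5 = 0*-932671 + 0*836158 + 0*-4377043 + 0*433147 + -1*-1376347 + 0*2328829 + 0*1012434 + 0*-248102 = 1376347
  c_6 = 0*-932671 + 0*836158 + 0*-4377043 + 1*433147 + 0*-1376347 + 0*2328829 + 0*1012434 + 0*-248102 = 433147
  c_7 = 0*-932671 + -2*836158 + 0*-4377043 + 0*433147 + 0*-1376347 + 1*2328829 + 0*1012434 + 0*-248102 = 656513
  c_8 = 0*-932671 + 0*836158 + 1*-4377043 + 0*433147 + 0*-1376347 + 2*2328829 + 0*1012434 + -2*-248102 = 776819
Base-17 expansion of each c_i:
  c_1 = 248102 = 4·17^0 + 8·17^1 + 8·17^2 + 16·17^3 + 2·17^4
  c_2 = 1012434 = 16·17^0 + 3·17^1 + 1·17^2 + 2·17^3 + 12·17^4
  c_3 = 836158 = 13·17^0 + 4·17^1 + 3·17^2 + 0·17^3 + 10·17^4
  c_4 = 932671 = 0·17^0 + 4·17^1 + 14·17^2 + 2·17^3 + 11·17^4
  c_5 = 1376347 = 10·17^0 + 7·17^1 + 2·17^2 + 8·17^3 + 16·17^4
  c_6 = 433147 = 4·17^0 + 13·17^1 + 2·17^2 + 3·17^3 + 5·17^4
  c_7 = 656513 = 7·17^0 + 11·17^1 + 10·17^2 + 14·17^3 + 7·17^4
  c_8 = 776819 = 4·17^0 + 16·17^1 + 1·17^2 + 5·17^3 + 9·17^4
Factor λ_0 = (4, 16, 13, 0, 10, 4, 7, 4)
Factor λ_1 = (8, 3, 4, 4, 7, 13, 11, 16)
Factor λ_2 = (8, 1, 3, 14, 2, 2, 10, 1)
Factor λ_3 = (16, 2, 0, 2, 8, 3, 14, 5)
Factor λ_4 = (2, 12, 10, 11, 16, 5, 7, 9)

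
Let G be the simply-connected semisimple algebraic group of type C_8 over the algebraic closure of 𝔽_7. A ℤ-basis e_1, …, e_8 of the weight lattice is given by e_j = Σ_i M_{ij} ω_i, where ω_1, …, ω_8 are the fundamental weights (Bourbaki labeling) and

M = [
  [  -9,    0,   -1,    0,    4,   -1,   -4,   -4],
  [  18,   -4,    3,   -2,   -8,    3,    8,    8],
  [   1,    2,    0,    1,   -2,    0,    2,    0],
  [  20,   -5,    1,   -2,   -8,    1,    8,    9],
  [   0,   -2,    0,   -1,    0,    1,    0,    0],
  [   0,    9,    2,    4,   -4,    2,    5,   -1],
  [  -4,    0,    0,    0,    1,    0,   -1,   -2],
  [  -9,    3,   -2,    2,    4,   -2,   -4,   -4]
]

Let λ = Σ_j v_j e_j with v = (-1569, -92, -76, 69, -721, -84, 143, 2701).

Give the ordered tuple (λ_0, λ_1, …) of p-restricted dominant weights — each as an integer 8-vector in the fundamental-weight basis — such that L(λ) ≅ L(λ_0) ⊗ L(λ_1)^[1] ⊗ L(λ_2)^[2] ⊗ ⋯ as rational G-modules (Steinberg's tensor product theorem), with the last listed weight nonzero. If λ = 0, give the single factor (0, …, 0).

((0, 0, 2, 3, 3, 5, 3, 1), (3, 4, 6, 0, 4, 3, 1, 6))

Change of basis e → ω: c = M·v where v = (-1569, -92, -76, 69, -721, -84, 143, 2701):
  c_1 = (-9)·(-1569) + (0)·(-92) + (-1)·(-76) + (0)·(69) + (4)·(-721) + (-1)·(-84) + (-4)·(143) + (-4)·(2701) = 21
  c_2 = (18)·(-1569) + (-4)·(-92) + (3)·(-76) + (-2)·(69) + (-8)·(-721) + (3)·(-84) + (8)·(143) + (8)·(2701) = 28
  c_3 = (1)·(-1569) + (2)·(-92) + (0)·(-76) + (1)·(69) + (-2)·(-721) + (0)·(-84) + (2)·(143) + (0)·(2701) = 44
  c_4 = (20)·(-1569) + (-5)·(-92) + (1)·(-76) + (-2)·(69) + (-8)·(-721) + (1)·(-84) + (8)·(143) + (9)·(2701) = 3
  c_5 = (0)·(-1569) + (-2)·(-92) + (0)·(-76) + (-1)·(69) + (0)·(-721) + (1)·(-84) + (0)·(143) + (0)·(2701) = 31
  c_6 = (0)·(-1569) + (9)·(-92) + (2)·(-76) + (4)·(69) + (-4)·(-721) + (2)·(-84) + (5)·(143) + (-1)·(2701) = 26
  c_7 = (-4)·(-1569) + (0)·(-92) + (0)·(-76) + (0)·(69) + (1)·(-721) + (0)·(-84) + (-1)·(143) + (-2)·(2701) = 10
  c_8 = (-9)·(-1569) + (3)·(-92) + (-2)·(-76) + (2)·(69) + (4)·(-721) + (-2)·(-84) + (-4)·(143) + (-4)·(2701) = 43
Writing each c_i in base p = 7:
  c_1 = 21 = 0·7^0 + 3·7^1
  c_2 = 28 = 0·7^0 + 4·7^1
  c_3 = 44 = 2·7^0 + 6·7^1
  c_4 = 3 = 3·7^0
  c_5 = 31 = 3·7^0 + 4·7^1
  c_6 = 26 = 5·7^0 + 3·7^1
  c_7 = 10 = 3·7^0 + 1·7^1
  c_8 = 43 = 1·7^0 + 6·7^1
λ_0 = (0, 0, 2, 3, 3, 5, 3, 1)
λ_1 = (3, 4, 6, 0, 4, 3, 1, 6)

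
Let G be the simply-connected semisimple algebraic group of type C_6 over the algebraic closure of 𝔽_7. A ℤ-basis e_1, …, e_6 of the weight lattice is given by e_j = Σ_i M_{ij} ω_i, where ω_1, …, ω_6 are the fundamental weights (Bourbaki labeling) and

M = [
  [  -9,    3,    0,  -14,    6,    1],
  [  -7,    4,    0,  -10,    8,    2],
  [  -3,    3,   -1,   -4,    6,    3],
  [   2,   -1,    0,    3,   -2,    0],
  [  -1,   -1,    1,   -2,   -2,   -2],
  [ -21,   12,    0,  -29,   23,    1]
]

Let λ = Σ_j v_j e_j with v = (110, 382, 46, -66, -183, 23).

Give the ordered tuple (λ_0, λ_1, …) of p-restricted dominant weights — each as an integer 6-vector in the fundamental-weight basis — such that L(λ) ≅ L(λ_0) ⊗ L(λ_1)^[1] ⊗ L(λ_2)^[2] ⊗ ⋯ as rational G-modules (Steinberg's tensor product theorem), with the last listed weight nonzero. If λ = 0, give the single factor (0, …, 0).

((5, 0, 5, 6, 6, 2),)

Converting to the ω-basis (c_i = row i of M dotted with v = (110, 382, 46, -66, -183, 23)):
  c_1 = (-9)·(110) + (3)·(382) + (0)·(46) + (-14)·(-66) + (6)·(-183) + (1)·(23) = 5
  c_2 = (-7)·(110) + (4)·(382) + (0)·(46) + (-10)·(-66) + (8)·(-183) + (2)·(23) = 0
  c_3 = (-3)·(110) + (3)·(382) + (-1)·(46) + (-4)·(-66) + (6)·(-183) + (3)·(23) = 5
  c_4 = (2)·(110) + (-1)·(382) + (0)·(46) + (3)·(-66) + (-2)·(-183) + (0)·(23) = 6
  c_5 = (-1)·(110) + (-1)·(382) + (1)·(46) + (-2)·(-66) + (-2)·(-183) + (-2)·(23) = 6
  c_6 = (-21)·(110) + (12)·(382) + (0)·(46) + (-29)·(-66) + (23)·(-183) + (1)·(23) = 2
Base-7 expansion of each c_i:
  c_1 = 5 = 5·7^0
  c_2 = 0
  c_3 = 5 = 5·7^0
  c_4 = 6 = 6·7^0
  c_5 = 6 = 6·7^0
  c_6 = 2 = 2·7^0
Factor λ_0 = (5, 0, 5, 6, 6, 2)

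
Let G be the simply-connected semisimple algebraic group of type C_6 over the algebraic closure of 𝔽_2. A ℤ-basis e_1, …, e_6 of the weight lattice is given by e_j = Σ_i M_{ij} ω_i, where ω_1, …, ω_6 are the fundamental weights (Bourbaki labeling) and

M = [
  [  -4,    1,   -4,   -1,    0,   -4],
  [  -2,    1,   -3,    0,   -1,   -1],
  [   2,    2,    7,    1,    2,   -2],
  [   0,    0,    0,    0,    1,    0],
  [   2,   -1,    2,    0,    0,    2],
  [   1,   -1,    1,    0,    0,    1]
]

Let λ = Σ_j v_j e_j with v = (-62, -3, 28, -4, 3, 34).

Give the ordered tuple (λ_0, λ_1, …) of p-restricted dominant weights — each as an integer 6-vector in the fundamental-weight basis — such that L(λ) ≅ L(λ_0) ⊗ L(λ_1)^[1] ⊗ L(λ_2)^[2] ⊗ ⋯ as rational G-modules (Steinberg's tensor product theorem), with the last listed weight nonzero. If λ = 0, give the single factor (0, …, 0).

Converting to the ω-basis (c_i = row i of M dotted with v = (-62, -3, 28, -4, 3, 34)):
  c_1 = (-4)·(-62) + (1)·(-3) + (-4)·(28) + (-1)·(-4) + (0)·(3) + (-4)·(34) = 1
  c_2 = (-2)·(-62) + (1)·(-3) + (-3)·(28) + (0)·(-4) + (-1)·(3) + (-1)·(34) = 0
  c_3 = (2)·(-62) + (2)·(-3) + (7)·(28) + (1)·(-4) + (2)·(3) + (-2)·(34) = 0
  c_4 = (0)·(-62) + (0)·(-3) + (0)·(28) + (0)·(-4) + (1)·(3) + (0)·(34) = 3
  c_5 = (2)·(-62) + (-1)·(-3) + (2)·(28) + (0)·(-4) + (0)·(3) + (2)·(34) = 3
  c_6 = (1)·(-62) + (-1)·(-3) + (1)·(28) + (0)·(-4) + (0)·(3) + (1)·(34) = 3
Base-2 expansion of each c_i:
  c_1 = 1 = 1·2^0
  c_2 = 0
  c_3 = 0
  c_4 = 3 = 1·2^0 + 1·2^1
  c_5 = 3 = 1·2^0 + 1·2^1
  c_6 = 3 = 1·2^0 + 1·2^1
p-restricted factor λ_0 = (1, 0, 0, 1, 1, 1)
p-restricted factor λ_1 = (0, 0, 0, 1, 1, 1)

((1, 0, 0, 1, 1, 1), (0, 0, 0, 1, 1, 1))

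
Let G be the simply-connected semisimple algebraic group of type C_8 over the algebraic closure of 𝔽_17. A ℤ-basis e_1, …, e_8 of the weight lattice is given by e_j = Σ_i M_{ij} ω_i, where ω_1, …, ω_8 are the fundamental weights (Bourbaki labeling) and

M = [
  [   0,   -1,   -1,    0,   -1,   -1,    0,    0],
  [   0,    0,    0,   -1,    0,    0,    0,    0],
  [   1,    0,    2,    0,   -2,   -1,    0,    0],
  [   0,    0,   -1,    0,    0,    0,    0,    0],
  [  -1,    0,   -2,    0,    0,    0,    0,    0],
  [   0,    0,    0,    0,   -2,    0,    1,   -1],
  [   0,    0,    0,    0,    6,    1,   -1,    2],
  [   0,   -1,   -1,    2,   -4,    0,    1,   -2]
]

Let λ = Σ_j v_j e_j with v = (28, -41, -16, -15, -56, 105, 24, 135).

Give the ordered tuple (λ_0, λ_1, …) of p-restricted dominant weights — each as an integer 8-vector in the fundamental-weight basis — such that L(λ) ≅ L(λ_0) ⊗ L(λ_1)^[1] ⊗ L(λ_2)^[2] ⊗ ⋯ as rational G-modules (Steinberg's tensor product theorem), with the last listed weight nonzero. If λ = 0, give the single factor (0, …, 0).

((8, 15, 3, 16, 4, 1, 15, 5),)

ω-coordinates c = M·v, v = (28, -41, -16, -15, -56, 105, 24, 135):
  c_1 = (0)·(28) + (-1)·(-41) + (-1)·(-16) + (0)·(-15) + (-1)·(-56) + (-1)·(105) + (0)·(24) + (0)·(135) = 8
  c_2 = (0)·(28) + (0)·(-41) + (0)·(-16) + (-1)·(-15) + (0)·(-56) + (0)·(105) + (0)·(24) + (0)·(135) = 15
  c_3 = (1)·(28) + (0)·(-41) + (2)·(-16) + (0)·(-15) + (-2)·(-56) + (-1)·(105) + (0)·(24) + (0)·(135) = 3
  c_4 = (0)·(28) + (0)·(-41) + (-1)·(-16) + (0)·(-15) + (0)·(-56) + (0)·(105) + (0)·(24) + (0)·(135) = 16
  c_5 = (-1)·(28) + (0)·(-41) + (-2)·(-16) + (0)·(-15) + (0)·(-56) + (0)·(105) + (0)·(24) + (0)·(135) = 4
  c_6 = (0)·(28) + (0)·(-41) + (0)·(-16) + (0)·(-15) + (-2)·(-56) + (0)·(105) + (1)·(24) + (-1)·(135) = 1
  c_7 = (0)·(28) + (0)·(-41) + (0)·(-16) + (0)·(-15) + (6)·(-56) + (1)·(105) + (-1)·(24) + (2)·(135) = 15
  c_8 = (0)·(28) + (-1)·(-41) + (-1)·(-16) + (2)·(-15) + (-4)·(-56) + (0)·(105) + (1)·(24) + (-2)·(135) = 5
p = 17; digits c_i = Σ_j d_{ij}·17^j, 0 ≤ d_{ij} < 17:
  c_1 = 8 = 8·17^0
  c_2 = 15 = 15·17^0
  c_3 = 3 = 3·17^0
  c_4 = 16 = 16·17^0
  c_5 = 4 = 4·17^0
  c_6 = 1 = 1·17^0
  c_7 = 15 = 15·17^0
  c_8 = 5 = 5·17^0
p-restricted factor λ_0 = (8, 15, 3, 16, 4, 1, 15, 5)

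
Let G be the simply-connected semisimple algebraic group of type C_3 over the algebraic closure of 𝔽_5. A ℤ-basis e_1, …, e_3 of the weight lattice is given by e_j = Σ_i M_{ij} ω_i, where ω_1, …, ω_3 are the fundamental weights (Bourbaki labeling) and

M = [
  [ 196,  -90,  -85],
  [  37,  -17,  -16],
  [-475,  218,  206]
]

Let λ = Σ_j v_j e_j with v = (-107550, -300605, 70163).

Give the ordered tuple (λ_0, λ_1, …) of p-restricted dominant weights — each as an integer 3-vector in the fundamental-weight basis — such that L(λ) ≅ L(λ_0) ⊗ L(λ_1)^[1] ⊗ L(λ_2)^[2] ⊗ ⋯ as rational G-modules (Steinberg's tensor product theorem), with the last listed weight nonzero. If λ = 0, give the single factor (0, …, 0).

ω-coordinates c = M·v, v = (-107550, -300605, 70163):
  c_1 = (196)·(-107550) + (-90)·(-300605) + (-85)·(70163) = 10795
  c_2 = (37)·(-107550) + (-17)·(-300605) + (-16)·(70163) = 8327
  c_3 = (-475)·(-107550) + (218)·(-300605) + 206·70163 = 7938
Base-5 expansion of each c_i:
  c_1 = 10795 = 0·5^0 + 4·5^1 + 1·5^2 + 1·5^3 + 2·5^4 + 3·5^5
  c_2 = 8327 = 2·5^0 + 0·5^1 + 3·5^2 + 1·5^3 + 3·5^4 + 2·5^5
  c_3 = 7938 = 3·5^0 + 2·5^1 + 2·5^2 + 3·5^3 + 2·5^4 + 2·5^5
p-restricted factor λ_0 = (0, 2, 3)
p-restricted factor λ_1 = (4, 0, 2)
p-restricted factor λ_2 = (1, 3, 2)
p-restricted factor λ_3 = (1, 1, 3)
p-restricted factor λ_4 = (2, 3, 2)
p-restricted factor λ_5 = (3, 2, 2)

((0, 2, 3), (4, 0, 2), (1, 3, 2), (1, 1, 3), (2, 3, 2), (3, 2, 2))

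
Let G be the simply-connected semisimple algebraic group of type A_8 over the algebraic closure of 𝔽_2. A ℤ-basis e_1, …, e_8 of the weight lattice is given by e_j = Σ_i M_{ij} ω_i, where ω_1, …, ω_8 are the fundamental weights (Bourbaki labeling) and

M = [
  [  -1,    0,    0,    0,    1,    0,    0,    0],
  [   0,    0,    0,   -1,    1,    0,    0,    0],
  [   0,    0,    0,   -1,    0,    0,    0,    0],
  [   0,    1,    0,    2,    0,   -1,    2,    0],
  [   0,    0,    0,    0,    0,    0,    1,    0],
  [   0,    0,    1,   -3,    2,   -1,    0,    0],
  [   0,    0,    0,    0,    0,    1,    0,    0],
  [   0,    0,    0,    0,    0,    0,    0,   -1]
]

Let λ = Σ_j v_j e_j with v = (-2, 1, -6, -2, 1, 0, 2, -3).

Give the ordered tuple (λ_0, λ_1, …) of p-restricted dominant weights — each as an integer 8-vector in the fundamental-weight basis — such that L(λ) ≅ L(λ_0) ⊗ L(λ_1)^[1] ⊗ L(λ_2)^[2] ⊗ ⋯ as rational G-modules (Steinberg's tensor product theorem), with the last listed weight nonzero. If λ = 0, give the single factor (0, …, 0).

In the fundamental-weight basis, λ has coordinates c = M·v (v = (-2, 1, -6, -2, 1, 0, 2, -3)):
  c_1 = -1*-2 + 0*1 + 0*-6 + 0*-2 + 1*1 + 0*0 + 0*2 + 0*-3 = 3
  c_2 = 0*-2 + 0*1 + 0*-6 + -1*-2 + 1*1 + 0*0 + 0*2 + 0*-3 = 3
  c_3 = 0*-2 + 0*1 + 0*-6 + -1*-2 + 0*1 + 0*0 + 0*2 + 0*-3 = 2
  c_4 = 0*-2 + 1*1 + 0*-6 + 2*-2 + 0*1 + -1*0 + 2*2 + 0*-3 = 1
  c_5 = 0*-2 + 0*1 + 0*-6 + 0*-2 + 0*1 + 0*0 + 1*2 + 0*-3 = 2
  c_6 = 0*-2 + 0*1 + 1*-6 + -3*-2 + 2*1 + -1*0 + 0*2 + 0*-3 = 2
  c_7 = 0*-2 + 0*1 + 0*-6 + 0*-2 + 0*1 + 1*0 + 0*2 + 0*-3 = 0
  c_8 = 0*-2 + 0*1 + 0*-6 + 0*-2 + 0*1 + 0*0 + 0*2 + -1*-3 = 3
Writing each c_i in base p = 2:
  c_1 = 3 = 1·2^0 + 1·2^1
  c_2 = 3 = 1·2^0 + 1·2^1
  c_3 = 2 = 0·2^0 + 1·2^1
  c_4 = 1 = 1·2^0
  c_5 = 2 = 0·2^0 + 1·2^1
  c_6 = 2 = 0·2^0 + 1·2^1
  c_7 = 0
  c_8 = 3 = 1·2^0 + 1·2^1
Factor λ_0 = (1, 1, 0, 1, 0, 0, 0, 1)
Factor λ_1 = (1, 1, 1, 0, 1, 1, 0, 1)

((1, 1, 0, 1, 0, 0, 0, 1), (1, 1, 1, 0, 1, 1, 0, 1))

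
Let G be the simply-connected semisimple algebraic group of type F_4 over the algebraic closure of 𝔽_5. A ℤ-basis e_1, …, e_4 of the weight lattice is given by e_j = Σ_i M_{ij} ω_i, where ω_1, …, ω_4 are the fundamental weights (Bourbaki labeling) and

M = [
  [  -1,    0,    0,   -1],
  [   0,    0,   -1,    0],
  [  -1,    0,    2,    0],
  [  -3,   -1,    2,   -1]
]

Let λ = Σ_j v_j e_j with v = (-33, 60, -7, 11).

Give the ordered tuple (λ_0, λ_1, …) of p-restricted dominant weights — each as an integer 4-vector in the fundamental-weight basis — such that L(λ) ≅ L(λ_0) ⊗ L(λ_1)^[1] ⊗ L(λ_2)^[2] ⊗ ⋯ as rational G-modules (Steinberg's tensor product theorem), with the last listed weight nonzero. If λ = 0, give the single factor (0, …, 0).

Converting to the ω-basis (c_i = row i of M dotted with v = (-33, 60, -7, 11)):
  c_1 = (-1)·(-33) + (0)·(60) + (0)·(-7) + (-1)·(11) = 22
  c_2 = (0)·(-33) + (0)·(60) + (-1)·(-7) + (0)·(11) = 7
  c_3 = (-1)·(-33) + (0)·(60) + (2)·(-7) + (0)·(11) = 19
  c_4 = (-3)·(-33) + (-1)·(60) + (2)·(-7) + (-1)·(11) = 14
p = 5; digits c_i = Σ_j d_{ij}·5^j, 0 ≤ d_{ij} < 5:
  c_1 = 22 = 2·5^0 + 4·5^1
  c_2 = 7 = 2·5^0 + 1·5^1
  c_3 = 19 = 4·5^0 + 3·5^1
  c_4 = 14 = 4·5^0 + 2·5^1
p-restricted factor λ_0 = (2, 2, 4, 4)
p-restricted factor λ_1 = (4, 1, 3, 2)

((2, 2, 4, 4), (4, 1, 3, 2))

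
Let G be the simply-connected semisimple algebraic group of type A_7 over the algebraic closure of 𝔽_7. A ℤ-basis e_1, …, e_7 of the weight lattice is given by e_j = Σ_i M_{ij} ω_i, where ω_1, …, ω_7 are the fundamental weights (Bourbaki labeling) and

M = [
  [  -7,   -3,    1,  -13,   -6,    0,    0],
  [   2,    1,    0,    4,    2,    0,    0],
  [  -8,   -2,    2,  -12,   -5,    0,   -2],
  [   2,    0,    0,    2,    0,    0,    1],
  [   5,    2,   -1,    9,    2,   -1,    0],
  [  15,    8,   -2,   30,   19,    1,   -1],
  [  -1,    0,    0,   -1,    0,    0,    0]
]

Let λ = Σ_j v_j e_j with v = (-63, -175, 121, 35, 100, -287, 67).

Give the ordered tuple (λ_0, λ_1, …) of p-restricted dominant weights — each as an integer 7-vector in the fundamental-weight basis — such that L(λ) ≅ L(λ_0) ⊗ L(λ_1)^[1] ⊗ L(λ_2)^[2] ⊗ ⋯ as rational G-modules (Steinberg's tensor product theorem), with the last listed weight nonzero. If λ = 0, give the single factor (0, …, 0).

((4, 4, 0, 4, 2, 2, 0), (4, 5, 6, 1, 2, 1, 4))

ω-coordinates c = M·v, v = (-63, -175, 121, 35, 100, -287, 67):
  c_1 = -7*-63 + -3*-175 + 1*121 + -13*35 + -6*100 + 0*-287 + 0*67 = 32
  c_2 = 2*-63 + 1*-175 + 0*121 + 4*35 + 2*100 + 0*-287 + 0*67 = 39
  c_3 = -8*-63 + -2*-175 + 2*121 + -12*35 + -5*100 + 0*-287 + -2*67 = 42
  c_4 = 2*-63 + 0*-175 + 0*121 + 2*35 + 0*100 + 0*-287 + 1*67 = 11
  c_5 = 5*-63 + 2*-175 + -1*121 + 9*35 + 2*100 + -1*-287 + 0*67 = 16
  c_6 = 15*-63 + 8*-175 + -2*121 + 30*35 + 19*100 + 1*-287 + -1*67 = 9
  c_7 = -1*-63 + 0*-175 + 0*121 + -1*35 + 0*100 + 0*-287 + 0*67 = 28
p = 7; digits c_i = Σ_j d_{ij}·7^j, 0 ≤ d_{ij} < 7:
  c_1 = 32 = 4·7^0 + 4·7^1
  c_2 = 39 = 4·7^0 + 5·7^1
  c_3 = 42 = 0·7^0 + 6·7^1
  c_4 = 11 = 4·7^0 + 1·7^1
  c_5 = 16 = 2·7^0 + 2·7^1
  c_6 = 9 = 2·7^0 + 1·7^1
  c_7 = 28 = 0·7^0 + 4·7^1
Factor λ_0 = (4, 4, 0, 4, 2, 2, 0)
Factor λ_1 = (4, 5, 6, 1, 2, 1, 4)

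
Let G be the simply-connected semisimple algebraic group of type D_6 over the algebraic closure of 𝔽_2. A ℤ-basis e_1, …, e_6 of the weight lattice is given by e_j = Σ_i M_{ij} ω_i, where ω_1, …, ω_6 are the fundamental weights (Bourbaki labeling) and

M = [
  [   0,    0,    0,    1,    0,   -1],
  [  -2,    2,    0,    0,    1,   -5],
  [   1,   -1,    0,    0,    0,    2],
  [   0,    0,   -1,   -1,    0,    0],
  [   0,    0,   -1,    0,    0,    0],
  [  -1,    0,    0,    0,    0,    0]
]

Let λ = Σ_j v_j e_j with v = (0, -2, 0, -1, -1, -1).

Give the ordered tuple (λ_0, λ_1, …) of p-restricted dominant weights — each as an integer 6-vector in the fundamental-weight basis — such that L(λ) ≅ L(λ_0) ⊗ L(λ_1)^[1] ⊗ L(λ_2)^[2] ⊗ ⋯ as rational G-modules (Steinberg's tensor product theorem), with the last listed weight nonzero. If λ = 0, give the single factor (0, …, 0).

Change of basis e → ω: c = M·v where v = (0, -2, 0, -1, -1, -1):
  c_1 = 0·0 + (0)·(-2) + 0·0 + (1)·(-1) + (0)·(-1) + (-1)·(-1) = 0
  c_2 = (-2)·(0) + (2)·(-2) + 0·0 + (0)·(-1) + (1)·(-1) + (-5)·(-1) = 0
  c_3 = 1·0 + (-1)·(-2) + 0·0 + (0)·(-1) + (0)·(-1) + (2)·(-1) = 0
  c_4 = 0·0 + (0)·(-2) + (-1)·(0) + (-1)·(-1) + (0)·(-1) + (0)·(-1) = 1
  c_5 = 0·0 + (0)·(-2) + (-1)·(0) + (0)·(-1) + (0)·(-1) + (0)·(-1) = 0
  c_6 = (-1)·(0) + (0)·(-2) + 0·0 + (0)·(-1) + (0)·(-1) + (0)·(-1) = 0
p = 2; digits c_i = Σ_j d_{ij}·2^j, 0 ≤ d_{ij} < 2:
  c_1 = 0
  c_2 = 0
  c_3 = 0
  c_4 = 1 = 1·2^0
  c_5 = 0
  c_6 = 0
λ_0 = (0, 0, 0, 1, 0, 0)

((0, 0, 0, 1, 0, 0),)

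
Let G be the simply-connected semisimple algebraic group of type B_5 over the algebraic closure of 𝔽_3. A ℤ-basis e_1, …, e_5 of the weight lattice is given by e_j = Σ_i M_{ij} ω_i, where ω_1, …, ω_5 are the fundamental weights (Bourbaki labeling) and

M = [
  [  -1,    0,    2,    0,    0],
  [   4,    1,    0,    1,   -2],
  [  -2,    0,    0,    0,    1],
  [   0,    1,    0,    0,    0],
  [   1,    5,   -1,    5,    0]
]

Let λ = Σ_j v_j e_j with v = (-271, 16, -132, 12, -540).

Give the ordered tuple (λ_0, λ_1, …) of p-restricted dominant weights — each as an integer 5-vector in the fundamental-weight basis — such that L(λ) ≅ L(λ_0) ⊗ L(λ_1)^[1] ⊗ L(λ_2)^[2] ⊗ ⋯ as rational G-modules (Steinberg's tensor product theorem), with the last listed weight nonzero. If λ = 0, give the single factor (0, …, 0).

Change of basis e → ω: c = M·v where v = (-271, 16, -132, 12, -540):
  c_1 = (-1)·(-271) + 0·16 + (2)·(-132) + 0·12 + (0)·(-540) = 7
  c_2 = (4)·(-271) + 1·16 + (0)·(-132) + 1·12 + (-2)·(-540) = 24
  c_3 = (-2)·(-271) + 0·16 + (0)·(-132) + 0·12 + (1)·(-540) = 2
  c_4 = (0)·(-271) + 1·16 + (0)·(-132) + 0·12 + (0)·(-540) = 16
  c_5 = (1)·(-271) + 5·16 + (-1)·(-132) + 5·12 + (0)·(-540) = 1
p = 3; digits c_i = Σ_j d_{ij}·3^j, 0 ≤ d_{ij} < 3:
  c_1 = 7 = 1·3^0 + 2·3^1
  c_2 = 24 = 0·3^0 + 2·3^1 + 2·3^2
  c_3 = 2 = 2·3^0
  c_4 = 16 = 1·3^0 + 2·3^1 + 1·3^2
  c_5 = 1 = 1·3^0
p-restricted factor λ_0 = (1, 0, 2, 1, 1)
p-restricted factor λ_1 = (2, 2, 0, 2, 0)
p-restricted factor λ_2 = (0, 2, 0, 1, 0)

((1, 0, 2, 1, 1), (2, 2, 0, 2, 0), (0, 2, 0, 1, 0))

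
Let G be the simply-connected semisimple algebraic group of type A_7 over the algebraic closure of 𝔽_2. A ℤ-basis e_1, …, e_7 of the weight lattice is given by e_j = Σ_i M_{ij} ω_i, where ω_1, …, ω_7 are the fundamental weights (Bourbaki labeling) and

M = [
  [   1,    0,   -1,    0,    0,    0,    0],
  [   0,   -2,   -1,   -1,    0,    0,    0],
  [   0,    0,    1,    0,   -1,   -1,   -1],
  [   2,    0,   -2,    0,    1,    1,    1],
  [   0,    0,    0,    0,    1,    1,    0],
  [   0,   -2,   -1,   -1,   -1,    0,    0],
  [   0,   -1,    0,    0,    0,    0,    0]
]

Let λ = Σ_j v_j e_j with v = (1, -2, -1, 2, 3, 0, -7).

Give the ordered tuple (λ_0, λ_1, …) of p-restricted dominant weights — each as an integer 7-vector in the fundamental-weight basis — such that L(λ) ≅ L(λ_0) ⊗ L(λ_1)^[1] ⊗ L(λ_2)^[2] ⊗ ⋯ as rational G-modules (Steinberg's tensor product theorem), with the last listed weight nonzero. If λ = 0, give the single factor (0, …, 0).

Compute c_i = Σ_j M_{ij} v_j with v = (1, -2, -1, 2, 3, 0, -7):
  c_1 = 1·1 + (0)·(-2) + (-1)·(-1) + 0·2 + 0·3 + 0·0 + (0)·(-7) = 2
  c_2 = 0·1 + (-2)·(-2) + (-1)·(-1) + (-1)·(2) + 0·3 + 0·0 + (0)·(-7) = 3
  c_3 = 0·1 + (0)·(-2) + (1)·(-1) + 0·2 + (-1)·(3) + (-1)·(0) + (-1)·(-7) = 3
  c_4 = 2·1 + (0)·(-2) + (-2)·(-1) + 0·2 + 1·3 + 1·0 + (1)·(-7) = 0
  c_5 = 0·1 + (0)·(-2) + (0)·(-1) + 0·2 + 1·3 + 1·0 + (0)·(-7) = 3
  c_6 = 0·1 + (-2)·(-2) + (-1)·(-1) + (-1)·(2) + (-1)·(3) + 0·0 + (0)·(-7) = 0
  c_7 = 0·1 + (-1)·(-2) + (0)·(-1) + 0·2 + 0·3 + 0·0 + (0)·(-7) = 2
Writing each c_i in base p = 2:
  c_1 = 2 = 0·2^0 + 1·2^1
  c_2 = 3 = 1·2^0 + 1·2^1
  c_3 = 3 = 1·2^0 + 1·2^1
  c_4 = 0
  c_5 = 3 = 1·2^0 + 1·2^1
  c_6 = 0
  c_7 = 2 = 0·2^0 + 1·2^1
λ_0 = (0, 1, 1, 0, 1, 0, 0)
λ_1 = (1, 1, 1, 0, 1, 0, 1)

((0, 1, 1, 0, 1, 0, 0), (1, 1, 1, 0, 1, 0, 1))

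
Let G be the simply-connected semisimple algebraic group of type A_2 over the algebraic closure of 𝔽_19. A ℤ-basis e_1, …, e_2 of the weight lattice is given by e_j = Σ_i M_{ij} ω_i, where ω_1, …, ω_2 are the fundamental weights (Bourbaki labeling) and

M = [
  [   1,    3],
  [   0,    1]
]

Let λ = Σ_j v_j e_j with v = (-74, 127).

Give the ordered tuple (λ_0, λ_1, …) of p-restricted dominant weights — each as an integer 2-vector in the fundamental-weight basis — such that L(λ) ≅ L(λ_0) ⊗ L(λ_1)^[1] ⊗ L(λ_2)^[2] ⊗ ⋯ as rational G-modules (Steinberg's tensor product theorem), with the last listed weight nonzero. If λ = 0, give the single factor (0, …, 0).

((3, 13), (16, 6))

ω-coordinates c = M·v, v = (-74, 127):
  c_1 = (1)·(-74) + 3·127 = 307
  c_2 = (0)·(-74) + 1·127 = 127
p = 19; digits c_i = Σ_j d_{ij}·19^j, 0 ≤ d_{ij} < 19:
  c_1 = 307 = 3·19^0 + 16·19^1
  c_2 = 127 = 13·19^0 + 6·19^1
λ_0 = (3, 13)
λ_1 = (16, 6)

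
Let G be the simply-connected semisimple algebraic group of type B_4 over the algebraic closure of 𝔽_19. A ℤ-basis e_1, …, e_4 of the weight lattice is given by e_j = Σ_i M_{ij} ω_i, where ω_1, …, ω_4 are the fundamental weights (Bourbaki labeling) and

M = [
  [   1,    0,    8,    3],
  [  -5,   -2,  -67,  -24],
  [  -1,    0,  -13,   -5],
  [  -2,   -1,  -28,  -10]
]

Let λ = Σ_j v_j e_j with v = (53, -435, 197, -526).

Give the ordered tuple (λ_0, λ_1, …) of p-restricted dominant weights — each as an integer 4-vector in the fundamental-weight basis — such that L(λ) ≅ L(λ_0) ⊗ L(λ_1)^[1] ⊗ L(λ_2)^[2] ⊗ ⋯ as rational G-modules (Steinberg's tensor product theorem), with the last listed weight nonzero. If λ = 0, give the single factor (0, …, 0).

Compute c_i = Σ_j M_{ij} v_j with v = (53, -435, 197, -526):
  c_1 = 1·53 + (0)·(-435) + 8·197 + (3)·(-526) = 51
  c_2 = (-5)·(53) + (-2)·(-435) + (-67)·(197) + (-24)·(-526) = 30
  c_3 = (-1)·(53) + (0)·(-435) + (-13)·(197) + (-5)·(-526) = 16
  c_4 = (-2)·(53) + (-1)·(-435) + (-28)·(197) + (-10)·(-526) = 73
Base-19 expansion of each c_i:
  c_1 = 51 = 13·19^0 + 2·19^1
  c_2 = 30 = 11·19^0 + 1·19^1
  c_3 = 16 = 16·19^0
  c_4 = 73 = 16·19^0 + 3·19^1
p-restricted factor λ_0 = (13, 11, 16, 16)
p-restricted factor λ_1 = (2, 1, 0, 3)

((13, 11, 16, 16), (2, 1, 0, 3))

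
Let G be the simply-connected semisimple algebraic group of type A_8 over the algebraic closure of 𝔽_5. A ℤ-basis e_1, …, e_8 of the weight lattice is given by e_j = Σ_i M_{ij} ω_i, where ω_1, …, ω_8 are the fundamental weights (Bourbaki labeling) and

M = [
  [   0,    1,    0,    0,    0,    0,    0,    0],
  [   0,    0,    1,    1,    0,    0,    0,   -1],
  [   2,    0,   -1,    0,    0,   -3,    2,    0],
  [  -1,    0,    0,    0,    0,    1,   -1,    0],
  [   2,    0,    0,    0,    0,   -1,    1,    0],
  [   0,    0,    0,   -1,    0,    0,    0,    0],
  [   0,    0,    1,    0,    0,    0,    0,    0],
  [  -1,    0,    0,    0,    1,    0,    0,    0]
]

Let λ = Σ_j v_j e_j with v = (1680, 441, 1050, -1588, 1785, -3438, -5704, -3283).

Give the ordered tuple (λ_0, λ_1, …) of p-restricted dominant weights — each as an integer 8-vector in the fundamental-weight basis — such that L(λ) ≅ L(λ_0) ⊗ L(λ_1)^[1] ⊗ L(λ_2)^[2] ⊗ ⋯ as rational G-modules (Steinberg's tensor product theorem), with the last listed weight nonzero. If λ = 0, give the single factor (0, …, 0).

((1, 0, 1, 1, 4, 3, 0, 0), (3, 4, 3, 2, 3, 2, 0, 1), (2, 4, 3, 3, 3, 3, 2, 4), (3, 1, 4, 4, 3, 2, 3, 0), (0, 4, 1, 0, 1, 2, 1, 0))

Compute c_i = Σ_j M_{ij} v_j with v = (1680, 441, 1050, -1588, 1785, -3438, -5704, -3283):
  c_1 = 0·1680 + 1·441 + 0·1050 + (0)·(-1588) + 0·1785 + (0)·(-3438) + (0)·(-5704) + (0)·(-3283) = 441
  c_2 = 0·1680 + 0·441 + 1·1050 + (1)·(-1588) + 0·1785 + (0)·(-3438) + (0)·(-5704) + (-1)·(-3283) = 2745
  c_3 = 2·1680 + 0·441 + (-1)·(1050) + (0)·(-1588) + 0·1785 + (-3)·(-3438) + (2)·(-5704) + (0)·(-3283) = 1216
  c_4 = (-1)·(1680) + 0·441 + 0·1050 + (0)·(-1588) + 0·1785 + (1)·(-3438) + (-1)·(-5704) + (0)·(-3283) = 586
  c_5 = 2·1680 + 0·441 + 0·1050 + (0)·(-1588) + 0·1785 + (-1)·(-3438) + (1)·(-5704) + (0)·(-3283) = 1094
  c_6 = 0·1680 + 0·441 + 0·1050 + (-1)·(-1588) + 0·1785 + (0)·(-3438) + (0)·(-5704) + (0)·(-3283) = 1588
  c_7 = 0·1680 + 0·441 + 1·1050 + (0)·(-1588) + 0·1785 + (0)·(-3438) + (0)·(-5704) + (0)·(-3283) = 1050
  c_8 = (-1)·(1680) + 0·441 + 0·1050 + (0)·(-1588) + 1·1785 + (0)·(-3438) + (0)·(-5704) + (0)·(-3283) = 105
Base-5 expansion of each c_i:
  c_1 = 441 = 1·5^0 + 3·5^1 + 2·5^2 + 3·5^3
  c_2 = 2745 = 0·5^0 + 4·5^1 + 4·5^2 + 1·5^3 + 4·5^4
  c_3 = 1216 = 1·5^0 + 3·5^1 + 3·5^2 + 4·5^3 + 1·5^4
  c_4 = 586 = 1·5^0 + 2·5^1 + 3·5^2 + 4·5^3
  c_5 = 1094 = 4·5^0 + 3·5^1 + 3·5^2 + 3·5^3 + 1·5^4
  c_6 = 1588 = 3·5^0 + 2·5^1 + 3·5^2 + 2·5^3 + 2·5^4
  c_7 = 1050 = 0·5^0 + 0·5^1 + 2·5^2 + 3·5^3 + 1·5^4
  c_8 = 105 = 0·5^0 + 1·5^1 + 4·5^2
p-restricted factor λ_0 = (1, 0, 1, 1, 4, 3, 0, 0)
p-restricted factor λ_1 = (3, 4, 3, 2, 3, 2, 0, 1)
p-restricted factor λ_2 = (2, 4, 3, 3, 3, 3, 2, 4)
p-restricted factor λ_3 = (3, 1, 4, 4, 3, 2, 3, 0)
p-restricted factor λ_4 = (0, 4, 1, 0, 1, 2, 1, 0)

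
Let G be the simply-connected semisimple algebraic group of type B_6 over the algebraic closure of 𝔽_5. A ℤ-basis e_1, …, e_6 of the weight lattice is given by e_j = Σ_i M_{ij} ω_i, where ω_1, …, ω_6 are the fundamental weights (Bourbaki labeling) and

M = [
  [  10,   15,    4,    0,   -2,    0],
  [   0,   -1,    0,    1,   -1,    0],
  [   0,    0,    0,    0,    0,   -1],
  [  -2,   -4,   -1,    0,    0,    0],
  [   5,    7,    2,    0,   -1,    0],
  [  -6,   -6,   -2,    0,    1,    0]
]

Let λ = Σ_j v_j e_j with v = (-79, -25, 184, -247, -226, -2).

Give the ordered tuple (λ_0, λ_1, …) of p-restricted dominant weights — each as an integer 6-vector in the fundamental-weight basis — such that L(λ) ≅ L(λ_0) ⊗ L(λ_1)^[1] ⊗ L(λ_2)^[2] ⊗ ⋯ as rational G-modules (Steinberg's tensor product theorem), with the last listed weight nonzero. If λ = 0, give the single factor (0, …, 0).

Compute c_i = Σ_j M_{ij} v_j with v = (-79, -25, 184, -247, -226, -2):
  c_1 = (10)·(-79) + (15)·(-25) + 4·184 + (0)·(-247) + (-2)·(-226) + (0)·(-2) = 23
  c_2 = (0)·(-79) + (-1)·(-25) + 0·184 + (1)·(-247) + (-1)·(-226) + (0)·(-2) = 4
  c_3 = (0)·(-79) + (0)·(-25) + 0·184 + (0)·(-247) + (0)·(-226) + (-1)·(-2) = 2
  c_4 = (-2)·(-79) + (-4)·(-25) + (-1)·(184) + (0)·(-247) + (0)·(-226) + (0)·(-2) = 74
  c_5 = (5)·(-79) + (7)·(-25) + 2·184 + (0)·(-247) + (-1)·(-226) + (0)·(-2) = 24
  c_6 = (-6)·(-79) + (-6)·(-25) + (-2)·(184) + (0)·(-247) + (1)·(-226) + (0)·(-2) = 30
p = 5; digits c_i = Σ_j d_{ij}·5^j, 0 ≤ d_{ij} < 5:
  c_1 = 23 = 3·5^0 + 4·5^1
  c_2 = 4 = 4·5^0
  c_3 = 2 = 2·5^0
  c_4 = 74 = 4·5^0 + 4·5^1 + 2·5^2
  c_5 = 24 = 4·5^0 + 4·5^1
  c_6 = 30 = 0·5^0 + 1·5^1 + 1·5^2
λ_0 = (3, 4, 2, 4, 4, 0)
λ_1 = (4, 0, 0, 4, 4, 1)
λ_2 = (0, 0, 0, 2, 0, 1)

((3, 4, 2, 4, 4, 0), (4, 0, 0, 4, 4, 1), (0, 0, 0, 2, 0, 1))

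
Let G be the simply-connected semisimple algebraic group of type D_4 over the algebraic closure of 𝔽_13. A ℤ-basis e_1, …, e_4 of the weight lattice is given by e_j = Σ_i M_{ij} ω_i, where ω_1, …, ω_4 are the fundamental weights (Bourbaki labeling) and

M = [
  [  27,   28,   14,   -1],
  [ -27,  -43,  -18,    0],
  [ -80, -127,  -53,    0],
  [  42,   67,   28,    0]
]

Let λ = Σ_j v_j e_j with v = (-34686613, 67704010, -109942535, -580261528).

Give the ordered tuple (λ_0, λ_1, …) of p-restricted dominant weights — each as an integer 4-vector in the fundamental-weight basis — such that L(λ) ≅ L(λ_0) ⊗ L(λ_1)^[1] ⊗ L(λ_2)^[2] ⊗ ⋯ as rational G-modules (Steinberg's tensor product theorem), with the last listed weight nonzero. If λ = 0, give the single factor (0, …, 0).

Change of basis e → ω: c = M·v where v = (-34686613, 67704010, -109942535, -580261528):
  c_1 = (27)·(-34686613) + 28·67704010 + (14)·(-109942535) + (-1)·(-580261528) = 239767
  c_2 = (-27)·(-34686613) + (-43)·(67704010) + (-18)·(-109942535) + (0)·(-580261528) = 4231751
  c_3 = (-80)·(-34686613) + (-127)·(67704010) + (-53)·(-109942535) + (0)·(-580261528) = 3474125
  c_4 = (42)·(-34686613) + 67·67704010 + (28)·(-109942535) + (0)·(-580261528) = 939944
p = 13; digits c_i = Σ_j d_{ij}·13^j, 0 ≤ d_{ij} < 13:
  c_1 = 239767 = 8·13^0 + 9·13^1 + 1·13^2 + 5·13^3 + 8·13^4
  c_2 = 4231751 = 4·13^0 + 12·13^1 + 1·13^2 + 2·13^3 + 5·13^4 + 11·13^5
  c_3 = 3474125 = 5·13^0 + 12·13^1 + 3·13^2 + 8·13^3 + 4·13^4 + 9·13^5
  c_4 = 939944 = 5·13^0 + 10·13^1 + 10·13^2 + 11·13^3 + 6·13^4 + 2·13^5
p-restricted factor λ_0 = (8, 4, 5, 5)
p-restricted factor λ_1 = (9, 12, 12, 10)
p-restricted factor λ_2 = (1, 1, 3, 10)
p-restricted factor λ_3 = (5, 2, 8, 11)
p-restricted factor λ_4 = (8, 5, 4, 6)
p-restricted factor λ_5 = (0, 11, 9, 2)

((8, 4, 5, 5), (9, 12, 12, 10), (1, 1, 3, 10), (5, 2, 8, 11), (8, 5, 4, 6), (0, 11, 9, 2))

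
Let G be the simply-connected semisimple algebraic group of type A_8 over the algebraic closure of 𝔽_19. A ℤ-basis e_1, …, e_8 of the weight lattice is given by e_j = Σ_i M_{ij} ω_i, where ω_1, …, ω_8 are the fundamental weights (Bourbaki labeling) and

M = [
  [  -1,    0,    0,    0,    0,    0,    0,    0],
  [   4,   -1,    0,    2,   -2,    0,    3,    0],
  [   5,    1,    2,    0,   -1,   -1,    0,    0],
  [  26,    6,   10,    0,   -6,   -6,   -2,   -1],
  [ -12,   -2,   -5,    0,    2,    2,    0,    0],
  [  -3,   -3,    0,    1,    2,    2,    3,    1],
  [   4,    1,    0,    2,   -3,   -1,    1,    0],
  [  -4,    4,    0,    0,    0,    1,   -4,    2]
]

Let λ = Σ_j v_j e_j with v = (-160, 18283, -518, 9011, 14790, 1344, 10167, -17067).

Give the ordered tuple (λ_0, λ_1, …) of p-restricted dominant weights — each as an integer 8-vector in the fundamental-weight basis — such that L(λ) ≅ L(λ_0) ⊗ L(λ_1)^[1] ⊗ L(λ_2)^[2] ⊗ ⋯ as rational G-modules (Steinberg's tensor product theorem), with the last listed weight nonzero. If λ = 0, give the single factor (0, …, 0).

((8, 1, 9, 2, 3, 2, 4, 10), (8, 1, 16, 15, 11, 18, 6, 16))

ω-coordinates c = M·v, v = (-160, 18283, -518, 9011, 14790, 1344, 10167, -17067):
  c_1 = (-1)·(-160) + (0)·(18283) + (0)·(-518) + (0)·(9011) + (0)·(14790) + (0)·(1344) + (0)·(10167) + (0)·(-17067) = 160
  c_2 = (4)·(-160) + (-1)·(18283) + (0)·(-518) + (2)·(9011) + (-2)·(14790) + (0)·(1344) + (3)·(10167) + (0)·(-17067) = 20
  c_3 = (5)·(-160) + (1)·(18283) + (2)·(-518) + (0)·(9011) + (-1)·(14790) + (-1)·(1344) + (0)·(10167) + (0)·(-17067) = 313
  c_4 = (26)·(-160) + (6)·(18283) + (10)·(-518) + (0)·(9011) + (-6)·(14790) + (-6)·(1344) + (-2)·(10167) + (-1)·(-17067) = 287
  c_5 = (-12)·(-160) + (-2)·(18283) + (-5)·(-518) + (0)·(9011) + (2)·(14790) + (2)·(1344) + (0)·(10167) + (0)·(-17067) = 212
  c_6 = (-3)·(-160) + (-3)·(18283) + (0)·(-518) + (1)·(9011) + (2)·(14790) + (2)·(1344) + (3)·(10167) + (1)·(-17067) = 344
  c_7 = (4)·(-160) + (1)·(18283) + (0)·(-518) + (2)·(9011) + (-3)·(14790) + (-1)·(1344) + (1)·(10167) + (0)·(-17067) = 118
  c_8 = (-4)·(-160) + (4)·(18283) + (0)·(-518) + (0)·(9011) + (0)·(14790) + (1)·(1344) + (-4)·(10167) + (2)·(-17067) = 314
Expand coordinatewise in base 19:
  c_1 = 160 = 8·19^0 + 8·19^1
  c_2 = 20 = 1·19^0 + 1·19^1
  c_3 = 313 = 9·19^0 + 16·19^1
  c_4 = 287 = 2·19^0 + 15·19^1
  c_5 = 212 = 3·19^0 + 11·19^1
  c_6 = 344 = 2·19^0 + 18·19^1
  c_7 = 118 = 4·19^0 + 6·19^1
  c_8 = 314 = 10·19^0 + 16·19^1
λ_0 = (8, 1, 9, 2, 3, 2, 4, 10)
λ_1 = (8, 1, 16, 15, 11, 18, 6, 16)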